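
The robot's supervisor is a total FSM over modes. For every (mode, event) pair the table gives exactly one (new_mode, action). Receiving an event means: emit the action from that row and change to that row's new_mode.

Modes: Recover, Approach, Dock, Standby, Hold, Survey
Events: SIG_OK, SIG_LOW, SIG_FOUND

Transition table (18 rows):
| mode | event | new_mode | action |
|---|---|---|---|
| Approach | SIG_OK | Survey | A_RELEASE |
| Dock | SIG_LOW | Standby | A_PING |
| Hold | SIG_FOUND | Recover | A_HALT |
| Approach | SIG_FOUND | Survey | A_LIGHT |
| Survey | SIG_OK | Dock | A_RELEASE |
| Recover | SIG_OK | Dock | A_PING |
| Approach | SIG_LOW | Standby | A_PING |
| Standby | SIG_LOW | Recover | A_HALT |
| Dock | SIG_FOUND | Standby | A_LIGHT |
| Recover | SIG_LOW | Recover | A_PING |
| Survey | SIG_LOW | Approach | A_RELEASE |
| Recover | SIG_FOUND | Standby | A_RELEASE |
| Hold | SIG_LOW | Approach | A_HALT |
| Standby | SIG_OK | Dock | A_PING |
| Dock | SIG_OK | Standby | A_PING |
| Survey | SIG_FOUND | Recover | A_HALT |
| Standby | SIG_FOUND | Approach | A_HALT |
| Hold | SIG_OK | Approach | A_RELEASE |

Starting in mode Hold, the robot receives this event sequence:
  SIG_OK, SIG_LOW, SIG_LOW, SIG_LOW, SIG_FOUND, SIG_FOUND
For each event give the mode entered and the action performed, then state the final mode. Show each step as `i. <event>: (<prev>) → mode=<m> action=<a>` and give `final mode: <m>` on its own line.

1. SIG_OK: (Hold) → mode=Approach action=A_RELEASE
2. SIG_LOW: (Approach) → mode=Standby action=A_PING
3. SIG_LOW: (Standby) → mode=Recover action=A_HALT
4. SIG_LOW: (Recover) → mode=Recover action=A_PING
5. SIG_FOUND: (Recover) → mode=Standby action=A_RELEASE
6. SIG_FOUND: (Standby) → mode=Approach action=A_HALT

final mode: Approach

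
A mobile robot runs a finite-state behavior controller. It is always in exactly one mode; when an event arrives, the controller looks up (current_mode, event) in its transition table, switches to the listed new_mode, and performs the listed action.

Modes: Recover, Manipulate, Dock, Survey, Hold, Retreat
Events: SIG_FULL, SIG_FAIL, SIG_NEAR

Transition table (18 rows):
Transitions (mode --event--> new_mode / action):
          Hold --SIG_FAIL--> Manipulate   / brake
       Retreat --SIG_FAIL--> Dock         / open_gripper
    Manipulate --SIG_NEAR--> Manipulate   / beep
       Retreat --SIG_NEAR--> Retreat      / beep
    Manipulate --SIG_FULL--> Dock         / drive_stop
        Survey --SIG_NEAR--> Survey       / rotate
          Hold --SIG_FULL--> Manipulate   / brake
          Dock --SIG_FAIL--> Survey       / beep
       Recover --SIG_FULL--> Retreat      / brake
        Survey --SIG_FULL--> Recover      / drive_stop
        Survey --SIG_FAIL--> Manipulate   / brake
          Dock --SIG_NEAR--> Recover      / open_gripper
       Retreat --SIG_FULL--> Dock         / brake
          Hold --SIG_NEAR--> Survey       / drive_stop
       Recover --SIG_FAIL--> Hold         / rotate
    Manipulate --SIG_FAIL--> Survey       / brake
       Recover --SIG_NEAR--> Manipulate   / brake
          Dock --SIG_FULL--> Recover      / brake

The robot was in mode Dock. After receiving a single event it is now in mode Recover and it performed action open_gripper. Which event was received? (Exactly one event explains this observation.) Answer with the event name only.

try SIG_FULL: (Dock, SIG_FULL) → (Recover, brake)
try SIG_FAIL: (Dock, SIG_FAIL) → (Survey, beep)
try SIG_NEAR: (Dock, SIG_NEAR) → (Recover, open_gripper)  ← matches

SIG_NEAR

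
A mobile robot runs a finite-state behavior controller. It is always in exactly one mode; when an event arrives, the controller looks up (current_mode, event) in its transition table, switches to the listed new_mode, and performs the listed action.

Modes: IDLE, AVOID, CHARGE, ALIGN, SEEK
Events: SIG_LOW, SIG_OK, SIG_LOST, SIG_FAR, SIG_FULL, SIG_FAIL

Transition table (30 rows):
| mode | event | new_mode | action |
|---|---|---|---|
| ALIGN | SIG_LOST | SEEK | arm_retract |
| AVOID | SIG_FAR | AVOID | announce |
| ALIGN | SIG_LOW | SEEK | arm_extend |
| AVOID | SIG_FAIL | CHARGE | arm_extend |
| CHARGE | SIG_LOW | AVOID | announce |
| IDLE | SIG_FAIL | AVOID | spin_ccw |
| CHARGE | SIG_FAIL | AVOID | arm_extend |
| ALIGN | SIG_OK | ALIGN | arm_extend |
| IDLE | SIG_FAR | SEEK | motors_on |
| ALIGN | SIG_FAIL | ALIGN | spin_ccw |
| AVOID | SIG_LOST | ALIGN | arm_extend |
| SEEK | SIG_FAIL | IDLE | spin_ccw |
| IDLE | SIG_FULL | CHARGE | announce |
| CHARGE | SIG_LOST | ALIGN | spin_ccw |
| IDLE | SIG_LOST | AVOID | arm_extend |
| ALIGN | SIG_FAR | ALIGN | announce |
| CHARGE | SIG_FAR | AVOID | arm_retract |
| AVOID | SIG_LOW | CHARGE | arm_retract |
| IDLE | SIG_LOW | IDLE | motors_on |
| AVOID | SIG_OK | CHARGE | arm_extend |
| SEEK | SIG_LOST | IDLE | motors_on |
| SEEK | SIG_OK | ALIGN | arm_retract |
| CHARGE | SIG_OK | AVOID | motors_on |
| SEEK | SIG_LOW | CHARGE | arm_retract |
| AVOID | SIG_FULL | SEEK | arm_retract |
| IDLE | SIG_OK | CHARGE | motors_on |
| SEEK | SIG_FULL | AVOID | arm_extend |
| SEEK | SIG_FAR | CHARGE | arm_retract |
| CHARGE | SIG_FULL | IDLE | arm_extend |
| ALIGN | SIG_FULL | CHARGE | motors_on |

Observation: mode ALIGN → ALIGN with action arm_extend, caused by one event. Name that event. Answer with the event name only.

SIG_OK

try SIG_LOW: (ALIGN, SIG_LOW) → (SEEK, arm_extend)
try SIG_OK: (ALIGN, SIG_OK) → (ALIGN, arm_extend)  ← matches
try SIG_LOST: (ALIGN, SIG_LOST) → (SEEK, arm_retract)
try SIG_FAR: (ALIGN, SIG_FAR) → (ALIGN, announce)
try SIG_FULL: (ALIGN, SIG_FULL) → (CHARGE, motors_on)
try SIG_FAIL: (ALIGN, SIG_FAIL) → (ALIGN, spin_ccw)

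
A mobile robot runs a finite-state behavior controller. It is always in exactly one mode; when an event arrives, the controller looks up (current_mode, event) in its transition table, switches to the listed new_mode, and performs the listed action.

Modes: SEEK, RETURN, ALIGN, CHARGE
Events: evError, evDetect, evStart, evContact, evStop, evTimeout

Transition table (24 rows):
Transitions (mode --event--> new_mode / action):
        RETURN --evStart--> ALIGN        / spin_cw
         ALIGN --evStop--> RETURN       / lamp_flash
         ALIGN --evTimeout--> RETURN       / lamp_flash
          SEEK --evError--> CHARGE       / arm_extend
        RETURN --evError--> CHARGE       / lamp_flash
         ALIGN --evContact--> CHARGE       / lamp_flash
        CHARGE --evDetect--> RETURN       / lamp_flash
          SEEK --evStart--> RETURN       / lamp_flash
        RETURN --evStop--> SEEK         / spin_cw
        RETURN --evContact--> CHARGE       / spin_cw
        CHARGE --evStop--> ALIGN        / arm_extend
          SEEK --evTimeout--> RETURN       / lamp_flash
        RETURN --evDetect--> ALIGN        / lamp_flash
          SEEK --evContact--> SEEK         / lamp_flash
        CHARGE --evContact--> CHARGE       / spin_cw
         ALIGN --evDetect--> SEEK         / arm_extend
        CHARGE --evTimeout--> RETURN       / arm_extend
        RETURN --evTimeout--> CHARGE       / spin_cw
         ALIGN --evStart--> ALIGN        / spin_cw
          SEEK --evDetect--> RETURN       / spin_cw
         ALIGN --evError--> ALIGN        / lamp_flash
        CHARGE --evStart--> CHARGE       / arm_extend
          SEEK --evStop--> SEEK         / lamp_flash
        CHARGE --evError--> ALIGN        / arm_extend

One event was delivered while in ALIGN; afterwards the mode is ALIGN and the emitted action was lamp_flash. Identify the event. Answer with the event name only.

try evError: (ALIGN, evError) → (ALIGN, lamp_flash)  ← matches
try evDetect: (ALIGN, evDetect) → (SEEK, arm_extend)
try evStart: (ALIGN, evStart) → (ALIGN, spin_cw)
try evContact: (ALIGN, evContact) → (CHARGE, lamp_flash)
try evStop: (ALIGN, evStop) → (RETURN, lamp_flash)
try evTimeout: (ALIGN, evTimeout) → (RETURN, lamp_flash)

evError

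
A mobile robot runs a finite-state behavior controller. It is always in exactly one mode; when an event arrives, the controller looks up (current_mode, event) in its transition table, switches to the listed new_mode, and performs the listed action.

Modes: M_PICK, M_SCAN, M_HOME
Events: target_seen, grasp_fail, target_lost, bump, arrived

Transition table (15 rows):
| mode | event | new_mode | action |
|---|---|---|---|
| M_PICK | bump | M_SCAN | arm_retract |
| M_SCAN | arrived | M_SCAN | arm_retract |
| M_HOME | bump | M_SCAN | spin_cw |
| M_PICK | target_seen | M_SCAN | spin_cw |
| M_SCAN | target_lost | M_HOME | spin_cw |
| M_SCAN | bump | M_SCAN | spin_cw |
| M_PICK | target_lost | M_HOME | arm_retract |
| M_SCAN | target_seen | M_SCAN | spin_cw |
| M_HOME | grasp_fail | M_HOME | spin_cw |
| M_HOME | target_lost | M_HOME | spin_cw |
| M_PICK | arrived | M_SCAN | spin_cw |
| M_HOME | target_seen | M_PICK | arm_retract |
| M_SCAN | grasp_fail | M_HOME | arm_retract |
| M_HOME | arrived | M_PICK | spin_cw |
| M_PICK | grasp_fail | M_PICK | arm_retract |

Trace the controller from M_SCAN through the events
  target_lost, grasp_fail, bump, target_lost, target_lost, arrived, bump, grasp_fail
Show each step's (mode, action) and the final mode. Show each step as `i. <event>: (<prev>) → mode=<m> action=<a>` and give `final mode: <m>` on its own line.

1. target_lost: (M_SCAN) → mode=M_HOME action=spin_cw
2. grasp_fail: (M_HOME) → mode=M_HOME action=spin_cw
3. bump: (M_HOME) → mode=M_SCAN action=spin_cw
4. target_lost: (M_SCAN) → mode=M_HOME action=spin_cw
5. target_lost: (M_HOME) → mode=M_HOME action=spin_cw
6. arrived: (M_HOME) → mode=M_PICK action=spin_cw
7. bump: (M_PICK) → mode=M_SCAN action=arm_retract
8. grasp_fail: (M_SCAN) → mode=M_HOME action=arm_retract

final mode: M_HOME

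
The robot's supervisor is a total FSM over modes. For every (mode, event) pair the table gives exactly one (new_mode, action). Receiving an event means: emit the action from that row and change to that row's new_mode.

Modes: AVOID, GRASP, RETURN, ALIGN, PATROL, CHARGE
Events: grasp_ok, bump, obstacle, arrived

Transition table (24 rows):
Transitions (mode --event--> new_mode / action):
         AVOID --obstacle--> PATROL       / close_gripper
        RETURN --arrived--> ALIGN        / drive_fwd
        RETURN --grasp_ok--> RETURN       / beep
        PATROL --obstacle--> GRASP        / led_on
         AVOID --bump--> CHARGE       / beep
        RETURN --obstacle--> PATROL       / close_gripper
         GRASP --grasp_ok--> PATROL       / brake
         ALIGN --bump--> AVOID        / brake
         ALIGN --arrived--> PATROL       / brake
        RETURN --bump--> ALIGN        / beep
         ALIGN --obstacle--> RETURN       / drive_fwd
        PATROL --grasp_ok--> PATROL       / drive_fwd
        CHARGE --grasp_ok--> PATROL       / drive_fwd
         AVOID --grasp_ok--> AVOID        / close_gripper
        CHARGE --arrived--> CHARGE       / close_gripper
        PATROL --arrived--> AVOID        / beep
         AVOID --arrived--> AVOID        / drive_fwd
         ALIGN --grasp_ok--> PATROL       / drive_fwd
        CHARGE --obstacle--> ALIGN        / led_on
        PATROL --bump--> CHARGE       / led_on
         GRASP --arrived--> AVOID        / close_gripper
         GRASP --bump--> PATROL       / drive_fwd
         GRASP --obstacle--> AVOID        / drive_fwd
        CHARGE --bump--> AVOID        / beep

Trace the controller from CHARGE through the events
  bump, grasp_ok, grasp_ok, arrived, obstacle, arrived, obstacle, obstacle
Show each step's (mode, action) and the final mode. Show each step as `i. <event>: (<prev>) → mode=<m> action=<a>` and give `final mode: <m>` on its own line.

1. bump: (CHARGE) → mode=AVOID action=beep
2. grasp_ok: (AVOID) → mode=AVOID action=close_gripper
3. grasp_ok: (AVOID) → mode=AVOID action=close_gripper
4. arrived: (AVOID) → mode=AVOID action=drive_fwd
5. obstacle: (AVOID) → mode=PATROL action=close_gripper
6. arrived: (PATROL) → mode=AVOID action=beep
7. obstacle: (AVOID) → mode=PATROL action=close_gripper
8. obstacle: (PATROL) → mode=GRASP action=led_on

final mode: GRASP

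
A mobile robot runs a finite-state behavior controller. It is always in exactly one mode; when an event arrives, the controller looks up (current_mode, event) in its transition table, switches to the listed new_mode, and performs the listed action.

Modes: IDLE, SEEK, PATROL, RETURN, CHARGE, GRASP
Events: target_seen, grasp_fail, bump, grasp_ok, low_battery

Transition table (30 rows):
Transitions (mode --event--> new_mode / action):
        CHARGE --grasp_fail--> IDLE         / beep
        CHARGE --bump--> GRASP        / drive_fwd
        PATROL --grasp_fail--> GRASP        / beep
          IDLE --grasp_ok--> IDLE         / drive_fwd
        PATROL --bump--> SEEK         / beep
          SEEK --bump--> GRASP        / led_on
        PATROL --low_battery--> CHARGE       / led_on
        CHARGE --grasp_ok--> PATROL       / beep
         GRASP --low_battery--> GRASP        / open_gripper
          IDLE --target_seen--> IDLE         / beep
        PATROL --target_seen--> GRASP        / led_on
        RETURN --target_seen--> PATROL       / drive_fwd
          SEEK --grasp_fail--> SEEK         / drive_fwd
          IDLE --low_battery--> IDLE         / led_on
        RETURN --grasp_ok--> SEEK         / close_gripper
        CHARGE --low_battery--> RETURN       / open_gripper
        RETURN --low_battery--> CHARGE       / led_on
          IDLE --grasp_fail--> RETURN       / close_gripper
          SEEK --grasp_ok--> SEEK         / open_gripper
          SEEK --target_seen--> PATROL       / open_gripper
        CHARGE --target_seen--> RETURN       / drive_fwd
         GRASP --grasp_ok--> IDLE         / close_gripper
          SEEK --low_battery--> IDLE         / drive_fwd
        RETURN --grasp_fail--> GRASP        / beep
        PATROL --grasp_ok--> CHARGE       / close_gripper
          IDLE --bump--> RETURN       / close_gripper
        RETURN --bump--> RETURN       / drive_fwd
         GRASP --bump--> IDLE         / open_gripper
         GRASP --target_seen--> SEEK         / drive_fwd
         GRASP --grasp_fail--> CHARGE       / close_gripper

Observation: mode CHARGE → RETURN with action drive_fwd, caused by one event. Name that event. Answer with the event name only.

try target_seen: (CHARGE, target_seen) → (RETURN, drive_fwd)  ← matches
try grasp_fail: (CHARGE, grasp_fail) → (IDLE, beep)
try bump: (CHARGE, bump) → (GRASP, drive_fwd)
try grasp_ok: (CHARGE, grasp_ok) → (PATROL, beep)
try low_battery: (CHARGE, low_battery) → (RETURN, open_gripper)

target_seen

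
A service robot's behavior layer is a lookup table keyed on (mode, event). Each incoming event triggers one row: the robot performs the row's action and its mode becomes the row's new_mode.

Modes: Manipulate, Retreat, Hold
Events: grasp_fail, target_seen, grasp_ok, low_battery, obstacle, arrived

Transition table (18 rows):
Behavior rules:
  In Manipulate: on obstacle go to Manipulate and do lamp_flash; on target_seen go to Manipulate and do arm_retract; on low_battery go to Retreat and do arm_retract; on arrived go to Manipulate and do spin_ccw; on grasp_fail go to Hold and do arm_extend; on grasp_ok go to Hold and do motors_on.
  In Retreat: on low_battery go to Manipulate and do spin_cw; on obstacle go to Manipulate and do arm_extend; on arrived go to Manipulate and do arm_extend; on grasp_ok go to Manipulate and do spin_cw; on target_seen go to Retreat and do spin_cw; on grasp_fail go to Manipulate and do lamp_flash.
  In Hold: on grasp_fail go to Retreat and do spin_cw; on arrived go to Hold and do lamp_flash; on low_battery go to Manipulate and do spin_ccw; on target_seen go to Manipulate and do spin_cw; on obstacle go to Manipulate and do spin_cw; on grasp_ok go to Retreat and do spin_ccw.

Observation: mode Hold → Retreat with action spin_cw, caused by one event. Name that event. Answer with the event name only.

grasp_fail

try grasp_fail: (Hold, grasp_fail) → (Retreat, spin_cw)  ← matches
try target_seen: (Hold, target_seen) → (Manipulate, spin_cw)
try grasp_ok: (Hold, grasp_ok) → (Retreat, spin_ccw)
try low_battery: (Hold, low_battery) → (Manipulate, spin_ccw)
try obstacle: (Hold, obstacle) → (Manipulate, spin_cw)
try arrived: (Hold, arrived) → (Hold, lamp_flash)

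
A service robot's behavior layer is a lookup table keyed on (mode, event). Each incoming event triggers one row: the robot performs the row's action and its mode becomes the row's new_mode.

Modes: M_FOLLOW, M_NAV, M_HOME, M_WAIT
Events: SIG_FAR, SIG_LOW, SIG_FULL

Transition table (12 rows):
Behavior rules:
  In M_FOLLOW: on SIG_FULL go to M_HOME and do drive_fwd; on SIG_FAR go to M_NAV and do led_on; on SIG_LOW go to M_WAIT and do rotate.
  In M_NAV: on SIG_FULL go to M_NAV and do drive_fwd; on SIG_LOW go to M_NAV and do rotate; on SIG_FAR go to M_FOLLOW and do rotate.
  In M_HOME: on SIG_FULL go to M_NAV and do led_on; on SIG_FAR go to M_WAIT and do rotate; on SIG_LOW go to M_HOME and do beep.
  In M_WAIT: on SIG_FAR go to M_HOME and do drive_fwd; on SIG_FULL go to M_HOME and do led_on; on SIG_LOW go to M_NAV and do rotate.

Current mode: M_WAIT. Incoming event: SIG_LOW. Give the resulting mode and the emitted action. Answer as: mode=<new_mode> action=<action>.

mode=M_NAV action=rotate

current mode = M_WAIT; filter table to that mode:
  (M_WAIT, SIG_FAR) → (M_HOME, drive_fwd)
  (M_WAIT, SIG_FULL) → (M_HOME, led_on)
  (M_WAIT, SIG_LOW) → (M_NAV, rotate)  ← event matches
event = SIG_LOW selects (M_NAV, rotate)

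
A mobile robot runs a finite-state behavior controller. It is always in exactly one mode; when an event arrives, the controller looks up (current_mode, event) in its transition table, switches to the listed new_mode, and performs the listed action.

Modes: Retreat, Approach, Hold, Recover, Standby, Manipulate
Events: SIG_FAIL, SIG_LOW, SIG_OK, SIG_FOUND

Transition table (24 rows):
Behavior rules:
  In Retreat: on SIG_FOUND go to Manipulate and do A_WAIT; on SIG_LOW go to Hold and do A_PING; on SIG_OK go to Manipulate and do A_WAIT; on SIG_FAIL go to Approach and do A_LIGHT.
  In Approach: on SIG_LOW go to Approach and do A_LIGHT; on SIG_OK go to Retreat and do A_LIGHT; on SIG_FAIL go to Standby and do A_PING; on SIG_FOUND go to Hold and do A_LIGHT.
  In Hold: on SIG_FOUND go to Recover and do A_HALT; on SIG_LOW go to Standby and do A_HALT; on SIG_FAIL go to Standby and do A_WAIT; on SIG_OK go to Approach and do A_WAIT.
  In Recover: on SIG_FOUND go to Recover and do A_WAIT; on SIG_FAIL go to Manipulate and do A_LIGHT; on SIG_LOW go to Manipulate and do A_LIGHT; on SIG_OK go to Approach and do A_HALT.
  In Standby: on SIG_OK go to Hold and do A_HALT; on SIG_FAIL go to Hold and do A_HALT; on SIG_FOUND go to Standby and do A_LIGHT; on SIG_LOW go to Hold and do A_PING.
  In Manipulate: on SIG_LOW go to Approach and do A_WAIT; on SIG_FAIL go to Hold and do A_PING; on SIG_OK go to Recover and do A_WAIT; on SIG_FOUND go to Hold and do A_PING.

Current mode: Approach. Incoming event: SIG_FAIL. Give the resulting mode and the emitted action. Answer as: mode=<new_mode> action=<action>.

mode=Standby action=A_PING

current mode = Approach; filter table to that mode:
  (Approach, SIG_LOW) → (Approach, A_LIGHT)
  (Approach, SIG_OK) → (Retreat, A_LIGHT)
  (Approach, SIG_FAIL) → (Standby, A_PING)  ← event matches
  (Approach, SIG_FOUND) → (Hold, A_LIGHT)
event = SIG_FAIL selects (Standby, A_PING)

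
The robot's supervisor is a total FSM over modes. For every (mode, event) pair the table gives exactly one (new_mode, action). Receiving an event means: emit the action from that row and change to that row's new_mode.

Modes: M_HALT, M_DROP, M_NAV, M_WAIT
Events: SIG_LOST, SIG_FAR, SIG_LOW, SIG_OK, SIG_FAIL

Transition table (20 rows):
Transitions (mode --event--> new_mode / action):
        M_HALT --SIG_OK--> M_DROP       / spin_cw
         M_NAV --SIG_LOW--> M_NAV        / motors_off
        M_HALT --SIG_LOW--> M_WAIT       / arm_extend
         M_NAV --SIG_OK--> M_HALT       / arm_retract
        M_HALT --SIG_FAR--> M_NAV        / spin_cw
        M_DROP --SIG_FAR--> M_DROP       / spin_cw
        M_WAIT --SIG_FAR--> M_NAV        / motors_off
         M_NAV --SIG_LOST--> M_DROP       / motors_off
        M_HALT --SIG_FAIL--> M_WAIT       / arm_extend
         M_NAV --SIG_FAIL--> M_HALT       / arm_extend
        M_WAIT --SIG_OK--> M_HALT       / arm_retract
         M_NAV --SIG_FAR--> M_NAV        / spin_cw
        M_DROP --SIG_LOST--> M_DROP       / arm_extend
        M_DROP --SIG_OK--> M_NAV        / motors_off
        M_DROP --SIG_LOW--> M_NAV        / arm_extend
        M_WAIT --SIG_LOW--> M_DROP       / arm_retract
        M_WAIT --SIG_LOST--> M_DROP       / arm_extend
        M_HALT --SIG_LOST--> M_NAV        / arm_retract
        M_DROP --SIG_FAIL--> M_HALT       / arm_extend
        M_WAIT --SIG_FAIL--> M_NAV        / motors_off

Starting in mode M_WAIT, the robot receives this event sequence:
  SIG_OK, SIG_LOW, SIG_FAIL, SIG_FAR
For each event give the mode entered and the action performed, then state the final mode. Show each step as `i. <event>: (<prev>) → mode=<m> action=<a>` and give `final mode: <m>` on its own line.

final mode: M_NAV

1. SIG_OK: (M_WAIT) → mode=M_HALT action=arm_retract
2. SIG_LOW: (M_HALT) → mode=M_WAIT action=arm_extend
3. SIG_FAIL: (M_WAIT) → mode=M_NAV action=motors_off
4. SIG_FAR: (M_NAV) → mode=M_NAV action=spin_cw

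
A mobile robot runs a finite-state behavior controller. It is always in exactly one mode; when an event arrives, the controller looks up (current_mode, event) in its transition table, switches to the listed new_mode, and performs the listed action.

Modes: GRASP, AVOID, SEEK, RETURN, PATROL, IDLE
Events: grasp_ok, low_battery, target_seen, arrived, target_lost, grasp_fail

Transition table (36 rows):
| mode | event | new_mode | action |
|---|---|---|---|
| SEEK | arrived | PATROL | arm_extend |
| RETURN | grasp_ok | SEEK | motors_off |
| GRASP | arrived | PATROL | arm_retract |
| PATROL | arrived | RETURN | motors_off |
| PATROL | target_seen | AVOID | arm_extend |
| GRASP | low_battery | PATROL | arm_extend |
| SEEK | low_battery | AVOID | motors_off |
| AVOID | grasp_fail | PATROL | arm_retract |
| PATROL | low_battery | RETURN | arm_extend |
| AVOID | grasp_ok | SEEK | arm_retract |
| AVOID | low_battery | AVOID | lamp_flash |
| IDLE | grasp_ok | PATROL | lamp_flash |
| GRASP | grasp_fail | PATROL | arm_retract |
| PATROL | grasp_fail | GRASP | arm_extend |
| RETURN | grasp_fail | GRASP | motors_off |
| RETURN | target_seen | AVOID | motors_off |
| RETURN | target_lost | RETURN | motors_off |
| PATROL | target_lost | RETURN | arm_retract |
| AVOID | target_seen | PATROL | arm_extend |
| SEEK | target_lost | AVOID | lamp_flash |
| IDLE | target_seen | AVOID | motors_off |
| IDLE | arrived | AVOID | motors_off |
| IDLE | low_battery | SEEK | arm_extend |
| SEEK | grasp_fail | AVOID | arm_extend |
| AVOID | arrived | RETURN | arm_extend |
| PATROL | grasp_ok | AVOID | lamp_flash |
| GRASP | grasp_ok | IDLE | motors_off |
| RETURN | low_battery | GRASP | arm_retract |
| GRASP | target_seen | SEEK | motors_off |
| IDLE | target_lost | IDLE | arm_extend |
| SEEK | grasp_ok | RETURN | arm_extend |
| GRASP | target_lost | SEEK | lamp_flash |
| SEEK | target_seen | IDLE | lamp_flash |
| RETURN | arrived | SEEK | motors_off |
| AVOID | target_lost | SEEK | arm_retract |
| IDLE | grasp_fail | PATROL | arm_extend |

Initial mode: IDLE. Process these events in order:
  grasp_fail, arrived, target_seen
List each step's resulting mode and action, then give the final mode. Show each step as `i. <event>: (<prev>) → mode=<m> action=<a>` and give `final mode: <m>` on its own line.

1. grasp_fail: (IDLE) → mode=PATROL action=arm_extend
2. arrived: (PATROL) → mode=RETURN action=motors_off
3. target_seen: (RETURN) → mode=AVOID action=motors_off

final mode: AVOID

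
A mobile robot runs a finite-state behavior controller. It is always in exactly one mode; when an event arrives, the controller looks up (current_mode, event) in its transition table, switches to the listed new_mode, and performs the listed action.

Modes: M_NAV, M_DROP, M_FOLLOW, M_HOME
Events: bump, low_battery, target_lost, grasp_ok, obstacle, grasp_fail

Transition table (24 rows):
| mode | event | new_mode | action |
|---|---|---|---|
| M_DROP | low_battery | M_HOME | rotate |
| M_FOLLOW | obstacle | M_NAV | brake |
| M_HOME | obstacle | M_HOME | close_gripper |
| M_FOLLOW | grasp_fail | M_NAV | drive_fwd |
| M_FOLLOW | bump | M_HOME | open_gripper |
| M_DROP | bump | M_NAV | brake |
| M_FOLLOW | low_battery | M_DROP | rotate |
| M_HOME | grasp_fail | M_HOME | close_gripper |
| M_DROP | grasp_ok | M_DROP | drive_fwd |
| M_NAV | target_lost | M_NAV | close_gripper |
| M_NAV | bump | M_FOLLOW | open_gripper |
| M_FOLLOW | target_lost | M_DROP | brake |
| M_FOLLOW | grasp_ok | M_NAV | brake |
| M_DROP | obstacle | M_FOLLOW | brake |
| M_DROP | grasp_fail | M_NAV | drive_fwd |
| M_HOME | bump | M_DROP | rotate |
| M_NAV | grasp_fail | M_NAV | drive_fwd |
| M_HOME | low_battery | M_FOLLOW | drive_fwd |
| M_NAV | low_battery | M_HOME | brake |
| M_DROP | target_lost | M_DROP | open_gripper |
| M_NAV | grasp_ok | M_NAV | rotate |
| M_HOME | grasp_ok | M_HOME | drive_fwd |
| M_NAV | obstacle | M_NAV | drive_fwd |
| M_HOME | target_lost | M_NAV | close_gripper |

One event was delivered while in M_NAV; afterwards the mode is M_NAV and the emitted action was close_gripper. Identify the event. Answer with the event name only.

target_lost

try bump: (M_NAV, bump) → (M_FOLLOW, open_gripper)
try low_battery: (M_NAV, low_battery) → (M_HOME, brake)
try target_lost: (M_NAV, target_lost) → (M_NAV, close_gripper)  ← matches
try grasp_ok: (M_NAV, grasp_ok) → (M_NAV, rotate)
try obstacle: (M_NAV, obstacle) → (M_NAV, drive_fwd)
try grasp_fail: (M_NAV, grasp_fail) → (M_NAV, drive_fwd)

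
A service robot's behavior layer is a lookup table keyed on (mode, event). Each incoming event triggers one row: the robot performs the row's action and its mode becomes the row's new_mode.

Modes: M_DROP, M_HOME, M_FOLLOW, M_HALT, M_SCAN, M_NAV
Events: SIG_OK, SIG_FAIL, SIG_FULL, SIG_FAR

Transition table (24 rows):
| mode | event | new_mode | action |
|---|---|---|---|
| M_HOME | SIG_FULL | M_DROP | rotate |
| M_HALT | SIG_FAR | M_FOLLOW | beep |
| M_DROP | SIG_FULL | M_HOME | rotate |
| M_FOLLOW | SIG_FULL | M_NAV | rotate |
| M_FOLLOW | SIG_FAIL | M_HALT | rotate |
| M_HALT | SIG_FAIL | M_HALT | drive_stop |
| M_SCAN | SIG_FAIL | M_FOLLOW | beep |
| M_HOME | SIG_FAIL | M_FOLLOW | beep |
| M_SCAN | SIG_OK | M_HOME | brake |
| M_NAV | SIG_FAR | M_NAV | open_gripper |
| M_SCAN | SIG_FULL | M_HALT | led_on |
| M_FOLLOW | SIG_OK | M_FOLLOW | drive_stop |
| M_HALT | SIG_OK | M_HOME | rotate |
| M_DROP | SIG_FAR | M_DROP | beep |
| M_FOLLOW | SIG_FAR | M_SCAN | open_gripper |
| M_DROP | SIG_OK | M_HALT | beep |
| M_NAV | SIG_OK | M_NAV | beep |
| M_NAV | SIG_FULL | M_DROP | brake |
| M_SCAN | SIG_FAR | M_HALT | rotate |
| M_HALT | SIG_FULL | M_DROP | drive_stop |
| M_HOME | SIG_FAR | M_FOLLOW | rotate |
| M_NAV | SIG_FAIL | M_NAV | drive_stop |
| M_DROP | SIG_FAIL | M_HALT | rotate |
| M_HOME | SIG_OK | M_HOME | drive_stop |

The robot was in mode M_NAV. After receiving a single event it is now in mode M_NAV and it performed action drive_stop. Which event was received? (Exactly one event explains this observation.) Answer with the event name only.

SIG_FAIL

try SIG_OK: (M_NAV, SIG_OK) → (M_NAV, beep)
try SIG_FAIL: (M_NAV, SIG_FAIL) → (M_NAV, drive_stop)  ← matches
try SIG_FULL: (M_NAV, SIG_FULL) → (M_DROP, brake)
try SIG_FAR: (M_NAV, SIG_FAR) → (M_NAV, open_gripper)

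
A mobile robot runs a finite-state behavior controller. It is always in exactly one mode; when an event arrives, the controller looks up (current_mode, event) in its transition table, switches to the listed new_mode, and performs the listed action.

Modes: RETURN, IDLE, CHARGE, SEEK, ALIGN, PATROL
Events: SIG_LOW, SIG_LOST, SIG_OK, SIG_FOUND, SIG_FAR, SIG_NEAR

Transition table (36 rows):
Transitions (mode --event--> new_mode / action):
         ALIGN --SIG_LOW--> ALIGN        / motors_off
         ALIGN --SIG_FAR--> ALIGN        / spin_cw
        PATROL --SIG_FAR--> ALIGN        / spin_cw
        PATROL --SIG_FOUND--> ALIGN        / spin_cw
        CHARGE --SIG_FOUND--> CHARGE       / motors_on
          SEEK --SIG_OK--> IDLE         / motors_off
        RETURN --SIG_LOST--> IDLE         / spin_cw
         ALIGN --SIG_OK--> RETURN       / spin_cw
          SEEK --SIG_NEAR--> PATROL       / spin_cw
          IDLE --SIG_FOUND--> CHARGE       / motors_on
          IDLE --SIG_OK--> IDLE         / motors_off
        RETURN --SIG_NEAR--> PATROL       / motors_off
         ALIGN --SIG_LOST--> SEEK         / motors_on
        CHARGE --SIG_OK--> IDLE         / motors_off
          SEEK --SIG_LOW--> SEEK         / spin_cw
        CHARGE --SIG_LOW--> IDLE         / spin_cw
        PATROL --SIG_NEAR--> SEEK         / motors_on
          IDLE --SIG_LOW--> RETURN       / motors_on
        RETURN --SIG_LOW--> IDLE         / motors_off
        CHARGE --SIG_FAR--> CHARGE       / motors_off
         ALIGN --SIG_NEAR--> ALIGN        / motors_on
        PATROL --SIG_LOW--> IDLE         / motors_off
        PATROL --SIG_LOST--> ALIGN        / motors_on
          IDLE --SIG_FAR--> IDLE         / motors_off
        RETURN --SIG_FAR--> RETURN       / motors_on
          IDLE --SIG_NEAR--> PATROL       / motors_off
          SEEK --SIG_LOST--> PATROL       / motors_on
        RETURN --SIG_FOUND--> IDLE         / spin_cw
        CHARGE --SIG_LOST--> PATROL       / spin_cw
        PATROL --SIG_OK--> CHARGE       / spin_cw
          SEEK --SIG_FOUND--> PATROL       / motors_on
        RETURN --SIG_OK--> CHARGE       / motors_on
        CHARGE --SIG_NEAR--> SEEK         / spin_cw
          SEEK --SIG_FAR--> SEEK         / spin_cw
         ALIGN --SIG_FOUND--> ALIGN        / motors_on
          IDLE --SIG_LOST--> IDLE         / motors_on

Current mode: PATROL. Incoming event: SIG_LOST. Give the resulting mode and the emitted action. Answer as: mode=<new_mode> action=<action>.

mode=ALIGN action=motors_on

current mode = PATROL; filter table to that mode:
  (PATROL, SIG_FAR) → (ALIGN, spin_cw)
  (PATROL, SIG_FOUND) → (ALIGN, spin_cw)
  (PATROL, SIG_NEAR) → (SEEK, motors_on)
  (PATROL, SIG_LOW) → (IDLE, motors_off)
  (PATROL, SIG_LOST) → (ALIGN, motors_on)  ← event matches
  (PATROL, SIG_OK) → (CHARGE, spin_cw)
event = SIG_LOST selects (ALIGN, motors_on)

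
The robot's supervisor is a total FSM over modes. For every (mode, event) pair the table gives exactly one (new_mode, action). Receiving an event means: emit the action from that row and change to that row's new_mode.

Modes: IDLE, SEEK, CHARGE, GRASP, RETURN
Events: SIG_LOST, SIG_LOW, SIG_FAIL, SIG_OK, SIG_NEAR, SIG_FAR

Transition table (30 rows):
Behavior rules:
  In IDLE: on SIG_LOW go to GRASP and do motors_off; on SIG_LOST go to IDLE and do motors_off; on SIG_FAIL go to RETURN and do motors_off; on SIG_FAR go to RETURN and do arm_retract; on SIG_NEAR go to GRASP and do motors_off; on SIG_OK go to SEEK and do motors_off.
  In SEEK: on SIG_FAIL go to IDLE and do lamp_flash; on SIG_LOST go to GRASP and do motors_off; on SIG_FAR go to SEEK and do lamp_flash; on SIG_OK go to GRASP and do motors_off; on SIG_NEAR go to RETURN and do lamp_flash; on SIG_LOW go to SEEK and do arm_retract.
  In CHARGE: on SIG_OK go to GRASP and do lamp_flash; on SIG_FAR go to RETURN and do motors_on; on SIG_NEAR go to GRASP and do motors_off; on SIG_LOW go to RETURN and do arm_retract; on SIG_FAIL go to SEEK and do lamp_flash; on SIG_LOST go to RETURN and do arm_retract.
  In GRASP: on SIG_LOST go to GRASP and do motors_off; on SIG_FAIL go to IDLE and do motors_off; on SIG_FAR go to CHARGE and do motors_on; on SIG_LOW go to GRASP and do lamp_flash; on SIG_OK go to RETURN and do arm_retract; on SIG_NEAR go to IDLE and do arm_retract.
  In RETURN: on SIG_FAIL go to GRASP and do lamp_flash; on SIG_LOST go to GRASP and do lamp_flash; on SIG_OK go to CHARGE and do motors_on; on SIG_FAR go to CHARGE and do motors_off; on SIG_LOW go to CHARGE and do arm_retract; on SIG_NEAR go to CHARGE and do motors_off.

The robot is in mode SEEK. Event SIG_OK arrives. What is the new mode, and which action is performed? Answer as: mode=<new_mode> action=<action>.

current mode = SEEK; filter table to that mode:
  (SEEK, SIG_FAIL) → (IDLE, lamp_flash)
  (SEEK, SIG_LOST) → (GRASP, motors_off)
  (SEEK, SIG_FAR) → (SEEK, lamp_flash)
  (SEEK, SIG_OK) → (GRASP, motors_off)  ← event matches
  (SEEK, SIG_NEAR) → (RETURN, lamp_flash)
  (SEEK, SIG_LOW) → (SEEK, arm_retract)
event = SIG_OK selects (GRASP, motors_off)

mode=GRASP action=motors_off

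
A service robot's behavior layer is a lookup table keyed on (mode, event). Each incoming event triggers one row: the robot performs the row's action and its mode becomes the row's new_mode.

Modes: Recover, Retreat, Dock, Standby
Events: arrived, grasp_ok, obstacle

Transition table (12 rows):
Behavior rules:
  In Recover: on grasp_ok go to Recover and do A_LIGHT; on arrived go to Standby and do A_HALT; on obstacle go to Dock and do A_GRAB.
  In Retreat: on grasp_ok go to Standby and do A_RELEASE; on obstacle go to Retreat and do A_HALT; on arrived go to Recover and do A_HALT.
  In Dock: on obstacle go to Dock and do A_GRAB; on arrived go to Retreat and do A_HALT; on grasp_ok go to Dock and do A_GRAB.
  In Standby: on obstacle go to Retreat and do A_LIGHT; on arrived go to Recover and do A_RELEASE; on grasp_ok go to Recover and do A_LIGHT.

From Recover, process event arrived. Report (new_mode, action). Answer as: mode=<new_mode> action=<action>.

current mode = Recover; filter table to that mode:
  (Recover, grasp_ok) → (Recover, A_LIGHT)
  (Recover, arrived) → (Standby, A_HALT)  ← event matches
  (Recover, obstacle) → (Dock, A_GRAB)
event = arrived selects (Standby, A_HALT)

mode=Standby action=A_HALT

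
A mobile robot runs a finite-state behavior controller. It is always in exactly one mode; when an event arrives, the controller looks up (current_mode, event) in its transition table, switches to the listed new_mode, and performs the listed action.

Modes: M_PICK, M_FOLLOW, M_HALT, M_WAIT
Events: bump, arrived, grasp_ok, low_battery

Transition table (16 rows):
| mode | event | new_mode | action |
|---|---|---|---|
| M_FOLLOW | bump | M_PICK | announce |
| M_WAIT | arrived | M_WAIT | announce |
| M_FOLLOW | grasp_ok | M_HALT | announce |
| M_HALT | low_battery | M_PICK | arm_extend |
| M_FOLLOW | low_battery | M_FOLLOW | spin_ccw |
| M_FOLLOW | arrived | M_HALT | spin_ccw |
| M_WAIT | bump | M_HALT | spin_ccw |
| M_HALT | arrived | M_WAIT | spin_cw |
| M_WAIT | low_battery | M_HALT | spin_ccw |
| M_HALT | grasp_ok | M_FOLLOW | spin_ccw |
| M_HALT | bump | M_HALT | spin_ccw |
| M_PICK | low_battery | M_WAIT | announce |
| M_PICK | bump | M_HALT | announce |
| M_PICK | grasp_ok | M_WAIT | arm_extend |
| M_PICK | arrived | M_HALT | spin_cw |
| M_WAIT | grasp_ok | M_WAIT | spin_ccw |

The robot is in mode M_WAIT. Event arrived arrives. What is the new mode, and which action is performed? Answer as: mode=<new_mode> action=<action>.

mode=M_WAIT action=announce

current mode = M_WAIT; filter table to that mode:
  (M_WAIT, arrived) → (M_WAIT, announce)  ← event matches
  (M_WAIT, bump) → (M_HALT, spin_ccw)
  (M_WAIT, low_battery) → (M_HALT, spin_ccw)
  (M_WAIT, grasp_ok) → (M_WAIT, spin_ccw)
event = arrived selects (M_WAIT, announce)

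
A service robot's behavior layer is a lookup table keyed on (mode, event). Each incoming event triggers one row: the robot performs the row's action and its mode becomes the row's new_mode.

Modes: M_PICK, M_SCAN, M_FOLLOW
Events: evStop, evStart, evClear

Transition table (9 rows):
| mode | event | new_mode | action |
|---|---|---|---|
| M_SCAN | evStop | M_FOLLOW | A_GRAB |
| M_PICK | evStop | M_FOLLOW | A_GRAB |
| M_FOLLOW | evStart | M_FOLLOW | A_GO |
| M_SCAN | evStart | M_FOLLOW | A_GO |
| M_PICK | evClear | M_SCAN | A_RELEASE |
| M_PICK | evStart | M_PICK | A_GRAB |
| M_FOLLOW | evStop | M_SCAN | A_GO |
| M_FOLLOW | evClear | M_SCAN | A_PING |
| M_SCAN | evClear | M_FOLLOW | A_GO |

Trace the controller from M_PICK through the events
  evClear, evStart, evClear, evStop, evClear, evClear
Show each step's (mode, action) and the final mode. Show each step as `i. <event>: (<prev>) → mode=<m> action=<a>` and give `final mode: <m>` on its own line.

final mode: M_FOLLOW

1. evClear: (M_PICK) → mode=M_SCAN action=A_RELEASE
2. evStart: (M_SCAN) → mode=M_FOLLOW action=A_GO
3. evClear: (M_FOLLOW) → mode=M_SCAN action=A_PING
4. evStop: (M_SCAN) → mode=M_FOLLOW action=A_GRAB
5. evClear: (M_FOLLOW) → mode=M_SCAN action=A_PING
6. evClear: (M_SCAN) → mode=M_FOLLOW action=A_GO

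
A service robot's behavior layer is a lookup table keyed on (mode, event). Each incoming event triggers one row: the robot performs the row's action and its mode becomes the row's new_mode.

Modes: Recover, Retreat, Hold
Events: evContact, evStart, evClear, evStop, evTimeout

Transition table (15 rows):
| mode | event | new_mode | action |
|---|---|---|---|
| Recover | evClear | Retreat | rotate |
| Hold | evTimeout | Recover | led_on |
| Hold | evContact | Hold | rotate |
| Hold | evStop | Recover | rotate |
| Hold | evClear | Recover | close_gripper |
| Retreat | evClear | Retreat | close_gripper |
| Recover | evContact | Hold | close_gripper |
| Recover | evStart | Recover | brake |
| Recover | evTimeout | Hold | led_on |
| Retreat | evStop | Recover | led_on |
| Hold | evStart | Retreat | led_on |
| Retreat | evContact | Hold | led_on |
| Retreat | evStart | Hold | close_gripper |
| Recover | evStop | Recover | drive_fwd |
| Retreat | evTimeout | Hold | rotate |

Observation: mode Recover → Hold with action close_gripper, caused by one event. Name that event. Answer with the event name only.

try evContact: (Recover, evContact) → (Hold, close_gripper)  ← matches
try evStart: (Recover, evStart) → (Recover, brake)
try evClear: (Recover, evClear) → (Retreat, rotate)
try evStop: (Recover, evStop) → (Recover, drive_fwd)
try evTimeout: (Recover, evTimeout) → (Hold, led_on)

evContact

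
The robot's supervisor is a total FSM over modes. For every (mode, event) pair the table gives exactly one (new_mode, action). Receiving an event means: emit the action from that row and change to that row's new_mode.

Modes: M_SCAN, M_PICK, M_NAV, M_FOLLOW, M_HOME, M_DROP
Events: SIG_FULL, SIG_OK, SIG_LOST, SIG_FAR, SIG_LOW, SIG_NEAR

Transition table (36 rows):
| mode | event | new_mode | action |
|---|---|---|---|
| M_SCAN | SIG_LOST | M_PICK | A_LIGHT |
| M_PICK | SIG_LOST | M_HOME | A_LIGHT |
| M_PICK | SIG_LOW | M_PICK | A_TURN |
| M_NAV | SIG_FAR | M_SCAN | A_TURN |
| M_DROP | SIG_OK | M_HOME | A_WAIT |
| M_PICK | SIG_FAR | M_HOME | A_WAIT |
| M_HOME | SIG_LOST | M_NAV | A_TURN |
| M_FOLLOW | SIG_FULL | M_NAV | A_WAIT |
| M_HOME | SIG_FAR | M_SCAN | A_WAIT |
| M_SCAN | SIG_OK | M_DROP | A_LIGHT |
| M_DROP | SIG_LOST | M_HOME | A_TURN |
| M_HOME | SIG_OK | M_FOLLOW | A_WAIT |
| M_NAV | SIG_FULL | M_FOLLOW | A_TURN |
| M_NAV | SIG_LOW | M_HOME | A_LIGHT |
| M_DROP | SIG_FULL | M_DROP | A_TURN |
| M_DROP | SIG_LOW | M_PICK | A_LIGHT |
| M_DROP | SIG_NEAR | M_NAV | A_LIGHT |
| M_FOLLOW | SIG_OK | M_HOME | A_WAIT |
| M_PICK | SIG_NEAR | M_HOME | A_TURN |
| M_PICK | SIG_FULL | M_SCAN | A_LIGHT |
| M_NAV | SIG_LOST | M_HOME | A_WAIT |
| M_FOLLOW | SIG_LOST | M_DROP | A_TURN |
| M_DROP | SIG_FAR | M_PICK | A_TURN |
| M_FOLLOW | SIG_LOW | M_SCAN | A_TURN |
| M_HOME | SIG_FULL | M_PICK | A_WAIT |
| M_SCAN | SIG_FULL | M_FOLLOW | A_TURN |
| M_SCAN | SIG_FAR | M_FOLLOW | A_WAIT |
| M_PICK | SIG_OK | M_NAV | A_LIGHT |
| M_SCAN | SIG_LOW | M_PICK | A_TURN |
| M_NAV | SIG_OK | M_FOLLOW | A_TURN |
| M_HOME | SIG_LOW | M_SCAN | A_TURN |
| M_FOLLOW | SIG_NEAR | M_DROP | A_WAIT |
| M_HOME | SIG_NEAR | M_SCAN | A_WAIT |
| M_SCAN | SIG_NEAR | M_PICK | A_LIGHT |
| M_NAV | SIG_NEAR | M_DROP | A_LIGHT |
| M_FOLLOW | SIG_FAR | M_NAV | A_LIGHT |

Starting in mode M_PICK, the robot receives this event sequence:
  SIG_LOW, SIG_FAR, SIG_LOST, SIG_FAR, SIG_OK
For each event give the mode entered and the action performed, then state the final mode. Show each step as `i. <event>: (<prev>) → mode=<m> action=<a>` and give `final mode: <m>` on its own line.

1. SIG_LOW: (M_PICK) → mode=M_PICK action=A_TURN
2. SIG_FAR: (M_PICK) → mode=M_HOME action=A_WAIT
3. SIG_LOST: (M_HOME) → mode=M_NAV action=A_TURN
4. SIG_FAR: (M_NAV) → mode=M_SCAN action=A_TURN
5. SIG_OK: (M_SCAN) → mode=M_DROP action=A_LIGHT

final mode: M_DROP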